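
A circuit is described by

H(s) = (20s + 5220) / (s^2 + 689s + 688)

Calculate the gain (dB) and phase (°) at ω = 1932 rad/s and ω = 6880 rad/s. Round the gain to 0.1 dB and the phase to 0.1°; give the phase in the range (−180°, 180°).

ω = 1932: -40.1 dB, -78.1°; ω = 6880: -50.8 dB, -86.5°

Substitute s = j1932:
Numerator: 20(j1932) + 5220 = 5220 + j38640
Denominator: (j1932)^2 + 689(j1932) + 688 = -3731936 + j1331148
|N| = √(5220² + 38640²) ≈ 38991, ∠N ≈ 82.31°
|D| = √(3731936² + 1331148²) ≈ 3.9622e+06, ∠D ≈ 160.37°
|H| = 38991 / 3.9622e+06 ≈ 0.0098407
Gain = 20 log₁₀(0.0098407) ≈ -40.14 dB
∠H = 82.31° − 160.37° = -78.06°

Substitute s = j6880:
Numerator: 20(j6880) + 5220 = 5220 + j137600
Denominator: (j6880)^2 + 689(j6880) + 688 = -47333712 + j4740320
|N| = √(5220² + 137600²) ≈ 1.377e+05, ∠N ≈ 87.83°
|D| = √(47333712² + 4740320²) ≈ 4.757e+07, ∠D ≈ 174.28°
|H| = 1.377e+05 / 4.757e+07 ≈ 0.0028947
Gain = 20 log₁₀(0.0028947) ≈ -50.77 dB
∠H = 87.83° − 174.28° = -86.45°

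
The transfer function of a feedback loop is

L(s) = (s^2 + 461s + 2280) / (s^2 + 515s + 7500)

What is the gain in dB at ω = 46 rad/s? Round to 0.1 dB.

-1.2 dB

Substitute s = j46:
Numerator: (j46)^2 + 461(j46) + 2280 = 164 + j21206
Denominator: (j46)^2 + 515(j46) + 7500 = 5384 + j23690
|N| = √(164² + 21206²) ≈ 21207, ∠N ≈ 89.56°
|D| = √(5384² + 23690²) ≈ 24294, ∠D ≈ 77.20°
|L| = 21207 / 24294 ≈ 0.87293
Gain = 20 log₁₀(0.87293) ≈ -1.18 dB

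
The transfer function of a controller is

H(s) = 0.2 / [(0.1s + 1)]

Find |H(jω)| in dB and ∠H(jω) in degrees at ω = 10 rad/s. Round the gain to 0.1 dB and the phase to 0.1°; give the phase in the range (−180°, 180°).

At ω = 10 rad/s:
pole (1 + j10·0.1) = 1 + j1 → |·| ≈ 1.4142, ∠ ≈ 45.00°
|H| = 0.2 · 1 / (1.4142) ≈ 0.14142
Gain = 20 log₁₀(0.14142) ≈ -16.99 dB
∠H = (0°) − (45.00°) = -45.00°

-17.0 dB, -45.0°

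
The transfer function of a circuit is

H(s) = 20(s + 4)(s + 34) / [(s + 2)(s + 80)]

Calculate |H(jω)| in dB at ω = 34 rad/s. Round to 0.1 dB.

At s = jω = j34:
zero (s+4): 4 + j34 → |·| = √(4²+34²) = √1172 ≈ 34.234, ∠ = arctan(34/4) ≈ 83.29°
zero (s+34): 34 + j34 → |·| = √(34²+34²) = √2312 ≈ 48.083, ∠ = arctan(34/34) ≈ 45.00°
pole (s+2): 2 + j34 → |·| = √(2²+34²) = √1160 ≈ 34.059, ∠ = arctan(34/2) ≈ 86.63°
pole (s+80): 80 + j34 → |·| = √(80²+34²) = √7556 ≈ 86.925, ∠ = arctan(34/80) ≈ 23.03°
|H| = 20 · 1646.1 / 2960.6 ≈ 11.12
Gain = 20 log₁₀(11.12) ≈ 20.92 dB

20.9 dB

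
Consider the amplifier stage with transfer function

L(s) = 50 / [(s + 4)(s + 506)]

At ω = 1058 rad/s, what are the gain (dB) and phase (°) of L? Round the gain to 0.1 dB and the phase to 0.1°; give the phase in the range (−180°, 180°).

At s = jω = j1058:
pole (s+4): 4 + j1058 → |·| = √(4²+1058²) = √1119380 ≈ 1058, ∠ = arctan(1058/4) ≈ 89.78°
pole (s+506): 506 + j1058 → |·| = √(506²+1058²) = √1375400 ≈ 1172.8, ∠ = arctan(1058/506) ≈ 64.44°
|L| = 50 / 1.2408e+06 ≈ 4.0297e-05
Gain = 20 log₁₀(4.0297e-05) ≈ -87.89 dB
∠L = 0.00° − 154.22° = -154.22°

-87.9 dB, -154.2°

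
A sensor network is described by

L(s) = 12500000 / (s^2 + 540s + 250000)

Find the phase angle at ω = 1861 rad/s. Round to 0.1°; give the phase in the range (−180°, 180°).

At s = jω = j1861:
quadratic: (j1861)² + 540·j1861 + 250000 = -3213321 + j1004940 → |·| ≈ 3.3668e+06, ∠ ≈ 162.63°
∠L = 0.00° − 162.63° = -162.63°

-162.6°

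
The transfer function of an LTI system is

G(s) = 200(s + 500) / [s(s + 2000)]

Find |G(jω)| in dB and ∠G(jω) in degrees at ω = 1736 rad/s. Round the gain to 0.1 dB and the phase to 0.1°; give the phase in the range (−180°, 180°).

At s = jω = j1736:
zero (s+500): 500 + j1736 → |·| = √(500²+1736²) = √3263696 ≈ 1806.6, ∠ = arctan(1736/500) ≈ 73.93°
pole (s+2000): 2000 + j1736 → |·| = √(2000²+1736²) = √7013696 ≈ 2648.3, ∠ = arctan(1736/2000) ≈ 40.96°
pole at origin: |s| = 1736, ∠ = 90.00° (in denominator)
|G| = 200 · 1806.6 / 4.5974e+06 ≈ 0.078592
Gain = 20 log₁₀(0.078592) ≈ -22.09 dB
∠G = 73.93° − 130.96° = -57.03°

-22.1 dB, -57.0°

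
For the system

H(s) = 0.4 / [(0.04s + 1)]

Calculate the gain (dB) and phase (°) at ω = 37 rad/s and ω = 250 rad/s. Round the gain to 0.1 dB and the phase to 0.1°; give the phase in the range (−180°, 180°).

ω = 37: -13.0 dB, -56.0°; ω = 250: -28.0 dB, -84.3°

At ω = 37 rad/s:
pole (1 + j37·0.04) = 1 + j1.48 → |·| ≈ 1.7862, ∠ ≈ 55.95°
|H| = 0.4 · 1 / (1.7862) ≈ 0.22394
Gain = 20 log₁₀(0.22394) ≈ -13.00 dB
∠H = (0°) − (55.95°) = -55.95°

At ω = 250 rad/s:
pole (1 + j250·0.04) = 1 + j10 → |·| ≈ 10.05, ∠ ≈ 84.29°
|H| = 0.4 · 1 / (10.05) ≈ 0.039801
Gain = 20 log₁₀(0.039801) ≈ -28.00 dB
∠H = (0°) − (84.29°) = -84.29°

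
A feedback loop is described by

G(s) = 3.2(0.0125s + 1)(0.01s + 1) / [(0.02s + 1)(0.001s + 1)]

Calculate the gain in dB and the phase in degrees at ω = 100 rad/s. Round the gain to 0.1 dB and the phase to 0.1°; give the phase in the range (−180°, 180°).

10.2 dB, 27.2°

At ω = 100 rad/s:
zero (1 + j100·0.0125) = 1 + j1.25 → |·| ≈ 1.6008, ∠ ≈ 51.34°
zero (1 + j100·0.01) = 1 + j1 → |·| ≈ 1.4142, ∠ ≈ 45.00°
pole (1 + j100·0.02) = 1 + j2 → |·| ≈ 2.2361, ∠ ≈ 63.43°
pole (1 + j100·0.001) = 1 + j0.1 → |·| ≈ 1.005, ∠ ≈ 5.71°
|G| = 3.2 · 1.6008 · 1.4142 / (2.2361 · 1.005) ≈ 3.2236
Gain = 20 log₁₀(3.2236) ≈ 10.17 dB
∠G = (51.34° + 45.00°) − (63.43° + 5.71°) = 27.20°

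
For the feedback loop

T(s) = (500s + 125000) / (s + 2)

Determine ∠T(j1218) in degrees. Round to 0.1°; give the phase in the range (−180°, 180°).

-11.5°

Substitute s = j1218:
Numerator: 500(j1218) + 125000 = 125000 + j609000
Denominator: (j1218) + 2 = 2 + j1218
|N| = √(125000² + 609000²) ≈ 6.217e+05, ∠N ≈ 78.40°
|D| = √(2² + 1218²) ≈ 1218, ∠D ≈ 89.91°
∠T = 78.40° − 89.91° = -11.51°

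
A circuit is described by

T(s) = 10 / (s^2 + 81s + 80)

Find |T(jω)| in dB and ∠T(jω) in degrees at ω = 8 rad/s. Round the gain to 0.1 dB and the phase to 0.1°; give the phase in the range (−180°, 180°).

-36.2 dB, -88.6°

Substitute s = j8:
Numerator: 10 = 10 + j0
Denominator: (j8)^2 + 81(j8) + 80 = 16 + j648
|N| = √(10² + 0²) ≈ 10, ∠N ≈ 0.00°
|D| = √(16² + 648²) ≈ 648.2, ∠D ≈ 88.59°
|T| = 10 / 648.2 ≈ 0.015427
Gain = 20 log₁₀(0.015427) ≈ -36.23 dB
∠T = 0.00° − 88.59° = -88.59°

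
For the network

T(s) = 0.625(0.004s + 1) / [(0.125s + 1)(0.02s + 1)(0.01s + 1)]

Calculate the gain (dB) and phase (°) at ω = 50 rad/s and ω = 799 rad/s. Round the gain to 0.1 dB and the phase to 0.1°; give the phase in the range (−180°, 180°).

At ω = 50 rad/s:
zero (1 + j50·0.004) = 1 + j0.2 → |·| ≈ 1.0198, ∠ ≈ 11.31°
pole (1 + j50·0.125) = 1 + j6.25 → |·| ≈ 6.3295, ∠ ≈ 80.91°
pole (1 + j50·0.02) = 1 + j1 → |·| ≈ 1.4142, ∠ ≈ 45.00°
pole (1 + j50·0.01) = 1 + j0.5 → |·| ≈ 1.118, ∠ ≈ 26.57°
|T| = 0.625 · 1.0198 / (6.3295 · 1.4142 · 1.118) ≈ 0.06369
Gain = 20 log₁₀(0.06369) ≈ -23.92 dB
∠T = (11.31°) − (80.91° + 45.00° + 26.57°) = -141.17°

At ω = 799 rad/s:
zero (1 + j799·0.004) = 1 + j3.196 → |·| ≈ 3.3488, ∠ ≈ 72.63°
pole (1 + j799·0.125) = 1 + j99.875 → |·| ≈ 99.88, ∠ ≈ 89.43°
pole (1 + j799·0.02) = 1 + j15.98 → |·| ≈ 16.011, ∠ ≈ 86.42°
pole (1 + j799·0.01) = 1 + j7.99 → |·| ≈ 8.0523, ∠ ≈ 82.87°
|T| = 0.625 · 3.3488 / (99.88 · 16.011 · 8.0523) ≈ 0.00016254
Gain = 20 log₁₀(0.00016254) ≈ -75.78 dB
∠T = (72.63°) − (89.43° + 86.42° + 82.87°) = -186.09° ≡ 173.91° (principal value)

ω = 50: -23.9 dB, -141.2°; ω = 799: -75.8 dB, 173.9°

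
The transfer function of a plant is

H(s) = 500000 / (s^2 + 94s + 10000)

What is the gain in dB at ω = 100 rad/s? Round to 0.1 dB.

34.5 dB

At s = jω = j100:
quadratic: (j100)² + 94·j100 + 10000 = 0 + j9400 → |·| ≈ 9400, ∠ ≈ 90.00°
|H| = 500000 / 9400 ≈ 53.191
Gain = 20 log₁₀(53.191) ≈ 34.52 dB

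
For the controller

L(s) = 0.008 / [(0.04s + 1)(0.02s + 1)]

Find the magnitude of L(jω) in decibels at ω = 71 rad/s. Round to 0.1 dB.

At ω = 71 rad/s:
pole (1 + j71·0.04) = 1 + j2.84 → |·| ≈ 3.0109, ∠ ≈ 70.60°
pole (1 + j71·0.02) = 1 + j1.42 → |·| ≈ 1.7368, ∠ ≈ 54.85°
|L| = 0.008 · 1 / (3.0109 · 1.7368) ≈ 0.0015298
Gain = 20 log₁₀(0.0015298) ≈ -56.31 dB

-56.3 dB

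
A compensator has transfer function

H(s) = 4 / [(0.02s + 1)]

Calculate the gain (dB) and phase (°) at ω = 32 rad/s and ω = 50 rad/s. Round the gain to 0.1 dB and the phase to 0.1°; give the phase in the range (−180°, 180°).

ω = 32: 10.6 dB, -32.6°; ω = 50: 9.0 dB, -45.0°

At ω = 32 rad/s:
pole (1 + j32·0.02) = 1 + j0.64 → |·| ≈ 1.1873, ∠ ≈ 32.62°
|H| = 4 · 1 / (1.1873) ≈ 3.369
Gain = 20 log₁₀(3.369) ≈ 10.55 dB
∠H = (0°) − (32.62°) = -32.62°

At ω = 50 rad/s:
pole (1 + j50·0.02) = 1 + j1 → |·| ≈ 1.4142, ∠ ≈ 45.00°
|H| = 4 · 1 / (1.4142) ≈ 2.8285
Gain = 20 log₁₀(2.8285) ≈ 9.03 dB
∠H = (0°) − (45.00°) = -45.00°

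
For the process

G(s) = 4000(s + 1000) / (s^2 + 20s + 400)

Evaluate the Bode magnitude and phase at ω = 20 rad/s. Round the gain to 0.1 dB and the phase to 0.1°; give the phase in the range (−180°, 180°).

At s = jω = j20:
zero (s+1000): 1000 + j20 → |·| = √(1000²+20²) = √1000400 ≈ 1000.2, ∠ = arctan(20/1000) ≈ 1.15°
quadratic: (j20)² + 20·j20 + 400 = 0 + j400 → |·| ≈ 400, ∠ ≈ 90.00°
|G| = 4000 · 1000.2 / 400 ≈ 10002
Gain = 20 log₁₀(10002) ≈ 80.00 dB
∠G = 1.15° − 90.00° = -88.85°

80.0 dB, -88.9°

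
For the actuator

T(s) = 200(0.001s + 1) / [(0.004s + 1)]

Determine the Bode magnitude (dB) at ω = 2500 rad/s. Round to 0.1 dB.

34.6 dB

At ω = 2500 rad/s:
zero (1 + j2500·0.001) = 1 + j2.5 → |·| ≈ 2.6926, ∠ ≈ 68.20°
pole (1 + j2500·0.004) = 1 + j10 → |·| ≈ 10.05, ∠ ≈ 84.29°
|T| = 200 · 2.6926 / (10.05) ≈ 53.584
Gain = 20 log₁₀(53.584) ≈ 34.58 dB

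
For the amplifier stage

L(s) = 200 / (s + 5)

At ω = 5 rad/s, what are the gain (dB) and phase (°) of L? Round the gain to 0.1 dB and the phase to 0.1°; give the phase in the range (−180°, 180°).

29.0 dB, -45.0°

Substitute s = j5:
Numerator: 200 = 200 + j0
Denominator: (j5) + 5 = 5 + j5
|N| = √(200² + 0²) ≈ 200, ∠N ≈ 0.00°
|D| = √(5² + 5²) ≈ 7.0711, ∠D ≈ 45.00°
|L| = 200 / 7.0711 ≈ 28.284
Gain = 20 log₁₀(28.284) ≈ 29.03 dB
∠L = 0.00° − 45.00° = -45.00°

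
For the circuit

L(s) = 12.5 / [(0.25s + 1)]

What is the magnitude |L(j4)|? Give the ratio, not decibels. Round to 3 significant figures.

8.84

At ω = 4 rad/s:
pole (1 + j4·0.25) = 1 + j1 → |·| ≈ 1.4142, ∠ ≈ 45.00°
|L| = 12.5 · 1 / (1.4142) ≈ 8.8389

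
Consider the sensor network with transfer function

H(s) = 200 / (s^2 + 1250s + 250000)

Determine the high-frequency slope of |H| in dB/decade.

-40 dB/decade

Each pole contributes −20 dB/decade at high frequency; each zero contributes +20 dB/decade.
Net: 0 zero(s) − 2 pole(s) → -40 dB/decade.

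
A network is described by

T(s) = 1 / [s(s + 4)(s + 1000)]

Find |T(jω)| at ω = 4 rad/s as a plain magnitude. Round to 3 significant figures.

At s = jω = j4:
pole (s+4): 4 + j4 → |·| = √(4²+4²) = √32 ≈ 5.6569, ∠ = arctan(4/4) ≈ 45.00°
pole (s+1000): 1000 + j4 → |·| = √(1000²+4²) = √1000016 ≈ 1000, ∠ = arctan(4/1000) ≈ 0.23°
pole at origin: |s| = 4, ∠ = 90.00° (in denominator)
|T| = 1 / 22628 ≈ 4.4193e-05

4.42e-05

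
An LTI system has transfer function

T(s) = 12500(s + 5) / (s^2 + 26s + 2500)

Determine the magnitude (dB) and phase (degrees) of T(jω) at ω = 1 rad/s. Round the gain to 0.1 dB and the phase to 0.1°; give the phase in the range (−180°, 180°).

At s = jω = j1:
zero (s+5): 5 + j1 → |·| = √(5²+1²) = √26 ≈ 5.099, ∠ = arctan(1/5) ≈ 11.31°
quadratic: (j1)² + 26·j1 + 2500 = 2499 + j26 → |·| ≈ 2499.1, ∠ ≈ 0.60°
|T| = 12500 · 5.099 / 2499.1 ≈ 25.504
Gain = 20 log₁₀(25.504) ≈ 28.13 dB
∠T = 11.31° − 0.60° = 10.71°

28.1 dB, 10.7°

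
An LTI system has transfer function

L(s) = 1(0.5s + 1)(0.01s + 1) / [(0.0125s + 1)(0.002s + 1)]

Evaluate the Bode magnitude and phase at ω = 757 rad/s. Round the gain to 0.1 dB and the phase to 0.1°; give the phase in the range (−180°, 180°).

44.5 dB, 31.8°

At ω = 757 rad/s:
zero (1 + j757·0.5) = 1 + j378.5 → |·| ≈ 378.5, ∠ ≈ 89.85°
zero (1 + j757·0.01) = 1 + j7.57 → |·| ≈ 7.6358, ∠ ≈ 82.47°
pole (1 + j757·0.0125) = 1 + j9.4625 → |·| ≈ 9.5152, ∠ ≈ 83.97°
pole (1 + j757·0.002) = 1 + j1.514 → |·| ≈ 1.8144, ∠ ≈ 56.56°
|L| = 1 · 378.5 · 7.6358 / (9.5152 · 1.8144) ≈ 167.41
Gain = 20 log₁₀(167.41) ≈ 44.48 dB
∠L = (89.85° + 82.47°) − (83.97° + 56.56°) = 31.79°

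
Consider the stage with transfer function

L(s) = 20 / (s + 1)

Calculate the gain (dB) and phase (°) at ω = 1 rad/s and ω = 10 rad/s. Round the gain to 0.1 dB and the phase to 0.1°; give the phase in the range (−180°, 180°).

ω = 1: 23.0 dB, -45.0°; ω = 10: 6.0 dB, -84.3°

Substitute s = j1:
Numerator: 20 = 20 + j0
Denominator: (j1) + 1 = 1 + j1
|N| = √(20² + 0²) ≈ 20, ∠N ≈ 0.00°
|D| = √(1² + 1²) ≈ 1.4142, ∠D ≈ 45.00°
|L| = 20 / 1.4142 ≈ 14.142
Gain = 20 log₁₀(14.142) ≈ 23.01 dB
∠L = 0.00° − 45.00° = -45.00°

Substitute s = j10:
Numerator: 20 = 20 + j0
Denominator: (j10) + 1 = 1 + j10
|N| = √(20² + 0²) ≈ 20, ∠N ≈ 0.00°
|D| = √(1² + 10²) ≈ 10.05, ∠D ≈ 84.29°
|L| = 20 / 10.05 ≈ 1.99
Gain = 20 log₁₀(1.99) ≈ 5.98 dB
∠L = 0.00° − 84.29° = -84.29°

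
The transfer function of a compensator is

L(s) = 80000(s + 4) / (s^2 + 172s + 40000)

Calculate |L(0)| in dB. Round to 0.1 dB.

18.1 dB

L(0) = 80000·4 / 40000 = 8
20 log₁₀(8) ≈ 18.06 dB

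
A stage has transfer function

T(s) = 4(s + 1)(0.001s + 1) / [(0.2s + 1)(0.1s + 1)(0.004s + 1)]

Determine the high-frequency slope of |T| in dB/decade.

-20 dB/decade

Each pole contributes −20 dB/decade at high frequency; each zero contributes +20 dB/decade.
Net: 2 zero(s) − 3 pole(s) → -20 dB/decade.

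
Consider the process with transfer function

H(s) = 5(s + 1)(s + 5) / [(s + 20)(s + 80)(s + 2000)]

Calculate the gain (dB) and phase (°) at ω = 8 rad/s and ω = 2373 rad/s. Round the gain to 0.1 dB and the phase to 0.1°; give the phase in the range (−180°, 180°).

At s = jω = j8:
zero (s+1): 1 + j8 → |·| = √(1²+8²) = √65 ≈ 8.0623, ∠ = arctan(8/1) ≈ 82.87°
zero (s+5): 5 + j8 → |·| = √(5²+8²) = √89 ≈ 9.434, ∠ = arctan(8/5) ≈ 57.99°
pole (s+20): 20 + j8 → |·| = √(20²+8²) = √464 ≈ 21.541, ∠ = arctan(8/20) ≈ 21.80°
pole (s+80): 80 + j8 → |·| = √(80²+8²) = √6464 ≈ 80.399, ∠ = arctan(8/80) ≈ 5.71°
pole (s+2000): 2000 + j8 → |·| = √(2000²+8²) = √4000064 ≈ 2000, ∠ = arctan(8/2000) ≈ 0.23°
|H| = 5 · 76.06 / 3.4637e+06 ≈ 0.0001098
Gain = 20 log₁₀(0.0001098) ≈ -79.19 dB
∠H = 140.86° − 27.74° = 113.12°

At s = jω = j2373:
zero (s+1): 1 + j2373 → |·| = √(1²+2373²) = √5631130 ≈ 2373, ∠ = arctan(2373/1) ≈ 89.98°
zero (s+5): 5 + j2373 → |·| = √(5²+2373²) = √5631154 ≈ 2373, ∠ = arctan(2373/5) ≈ 89.88°
pole (s+20): 20 + j2373 → |·| = √(20²+2373²) = √5631529 ≈ 2373.1, ∠ = arctan(2373/20) ≈ 89.52°
pole (s+80): 80 + j2373 → |·| = √(80²+2373²) = √5637529 ≈ 2374.3, ∠ = arctan(2373/80) ≈ 88.07°
pole (s+2000): 2000 + j2373 → |·| = √(2000²+2373²) = √9631129 ≈ 3103.4, ∠ = arctan(2373/2000) ≈ 49.88°
|H| = 5 · 5.6311e+06 / 1.7486e+10 ≈ 0.0016102
Gain = 20 log₁₀(0.0016102) ≈ -55.86 dB
∠H = 179.86° − 227.47° = -47.61°

ω = 8: -79.2 dB, 113.1°; ω = 2373: -55.9 dB, -47.6°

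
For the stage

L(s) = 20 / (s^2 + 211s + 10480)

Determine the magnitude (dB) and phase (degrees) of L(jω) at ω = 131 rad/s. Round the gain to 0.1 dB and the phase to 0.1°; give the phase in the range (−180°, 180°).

-63.1 dB, -103.6°

Substitute s = j131:
Numerator: 20 = 20 + j0
Denominator: (j131)^2 + 211(j131) + 10480 = -6681 + j27641
|N| = √(20² + 0²) ≈ 20, ∠N ≈ 0.00°
|D| = √(6681² + 27641²) ≈ 28437, ∠D ≈ 103.59°
|L| = 20 / 28437 ≈ 0.00070331
Gain = 20 log₁₀(0.00070331) ≈ -63.06 dB
∠L = 0.00° − 103.59° = -103.59°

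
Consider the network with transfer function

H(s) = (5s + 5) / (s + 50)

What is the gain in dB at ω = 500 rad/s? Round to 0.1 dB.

13.9 dB

Substitute s = j500:
Numerator: 5(j500) + 5 = 5 + j2500
Denominator: (j500) + 50 = 50 + j500
|N| = √(5² + 2500²) ≈ 2500, ∠N ≈ 89.89°
|D| = √(50² + 500²) ≈ 502.49, ∠D ≈ 84.29°
|H| = 2500 / 502.49 ≈ 4.9752
Gain = 20 log₁₀(4.9752) ≈ 13.94 dB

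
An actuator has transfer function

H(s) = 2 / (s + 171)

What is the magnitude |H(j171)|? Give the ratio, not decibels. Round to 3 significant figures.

0.00827

At s = jω = j171:
pole (s+171): 171 + j171 → |·| = √(171²+171²) = √58482 ≈ 241.83, ∠ = arctan(171/171) ≈ 45.00°
|H| = 2 / 241.83 ≈ 0.0082703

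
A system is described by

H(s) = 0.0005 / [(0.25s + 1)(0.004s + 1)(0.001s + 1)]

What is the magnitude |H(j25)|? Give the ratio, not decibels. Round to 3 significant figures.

At ω = 25 rad/s:
pole (1 + j25·0.25) = 1 + j6.25 → |·| ≈ 6.3295, ∠ ≈ 80.91°
pole (1 + j25·0.004) = 1 + j0.1 → |·| ≈ 1.005, ∠ ≈ 5.71°
pole (1 + j25·0.001) = 1 + j0.025 → |·| ≈ 1.0003, ∠ ≈ 1.43°
|H| = 0.0005 · 1 / (6.3295 · 1.005 · 1.0003) ≈ 7.8579e-05

7.86e-05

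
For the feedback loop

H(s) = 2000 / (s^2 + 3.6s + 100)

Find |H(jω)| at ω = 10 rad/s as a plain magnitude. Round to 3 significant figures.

At s = jω = j10:
quadratic: (j10)² + 3.6·j10 + 100 = 0 + j36 → |·| ≈ 36, ∠ ≈ 90.00°
|H| = 2000 / 36 ≈ 55.556

55.6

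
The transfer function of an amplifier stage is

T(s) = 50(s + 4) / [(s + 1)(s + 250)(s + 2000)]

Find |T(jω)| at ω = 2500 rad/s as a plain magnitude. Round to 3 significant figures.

6.22e-06

At s = jω = j2500:
zero (s+4): 4 + j2500 → |·| = √(4²+2500²) = √6250016 ≈ 2500, ∠ = arctan(2500/4) ≈ 89.91°
pole (s+1): 1 + j2500 → |·| = √(1²+2500²) = √6250001 ≈ 2500, ∠ = arctan(2500/1) ≈ 89.98°
pole (s+250): 250 + j2500 → |·| = √(250²+2500²) = √6312500 ≈ 2512.5, ∠ = arctan(2500/250) ≈ 84.29°
pole (s+2000): 2000 + j2500 → |·| = √(2000²+2500²) = √10250000 ≈ 3201.6, ∠ = arctan(2500/2000) ≈ 51.34°
|T| = 50 · 2500 / 2.011e+10 ≈ 6.2158e-06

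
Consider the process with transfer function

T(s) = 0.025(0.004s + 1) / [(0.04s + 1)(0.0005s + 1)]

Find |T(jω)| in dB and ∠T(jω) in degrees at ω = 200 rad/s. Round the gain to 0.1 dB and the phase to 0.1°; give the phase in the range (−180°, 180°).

At ω = 200 rad/s:
zero (1 + j200·0.004) = 1 + j0.8 → |·| ≈ 1.2806, ∠ ≈ 38.66°
pole (1 + j200·0.04) = 1 + j8 → |·| ≈ 8.0623, ∠ ≈ 82.87°
pole (1 + j200·0.0005) = 1 + j0.1 → |·| ≈ 1.005, ∠ ≈ 5.71°
|T| = 0.025 · 1.2806 / (8.0623 · 1.005) ≈ 0.0039512
Gain = 20 log₁₀(0.0039512) ≈ -48.07 dB
∠T = (38.66°) − (82.87° + 5.71°) = -49.92°

-48.1 dB, -49.9°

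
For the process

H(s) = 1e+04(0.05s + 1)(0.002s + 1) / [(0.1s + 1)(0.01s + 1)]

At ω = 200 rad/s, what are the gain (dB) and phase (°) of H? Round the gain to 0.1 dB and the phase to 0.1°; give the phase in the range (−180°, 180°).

At ω = 200 rad/s:
zero (1 + j200·0.05) = 1 + j10 → |·| ≈ 10.05, ∠ ≈ 84.29°
zero (1 + j200·0.002) = 1 + j0.4 → |·| ≈ 1.077, ∠ ≈ 21.80°
pole (1 + j200·0.1) = 1 + j20 → |·| ≈ 20.025, ∠ ≈ 87.14°
pole (1 + j200·0.01) = 1 + j2 → |·| ≈ 2.2361, ∠ ≈ 63.43°
|H| = 1e+04 · 10.05 · 1.077 / (20.025 · 2.2361) ≈ 2417.2
Gain = 20 log₁₀(2417.2) ≈ 67.67 dB
∠H = (84.29° + 21.80°) − (87.14° + 63.43°) = -44.48°

67.7 dB, -44.5°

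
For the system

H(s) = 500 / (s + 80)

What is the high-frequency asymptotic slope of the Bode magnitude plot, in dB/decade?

-20 dB/decade

Each pole contributes −20 dB/decade at high frequency; each zero contributes +20 dB/decade.
Net: 0 zero(s) − 1 pole(s) → -20 dB/decade.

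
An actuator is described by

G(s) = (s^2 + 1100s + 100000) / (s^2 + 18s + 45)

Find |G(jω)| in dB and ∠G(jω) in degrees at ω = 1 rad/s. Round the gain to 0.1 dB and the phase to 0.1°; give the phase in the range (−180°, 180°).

66.5 dB, -21.6°

Substitute s = j1:
Numerator: (j1)^2 + 1100(j1) + 100000 = 99999 + j1100
Denominator: (j1)^2 + 18(j1) + 45 = 44 + j18
|N| = √(99999² + 1100²) ≈ 1.0001e+05, ∠N ≈ 0.63°
|D| = √(44² + 18²) ≈ 47.539, ∠D ≈ 22.25°
|G| = 1.0001e+05 / 47.539 ≈ 2103.7
Gain = 20 log₁₀(2103.7) ≈ 66.46 dB
∠G = 0.63° − 22.25° = -21.62°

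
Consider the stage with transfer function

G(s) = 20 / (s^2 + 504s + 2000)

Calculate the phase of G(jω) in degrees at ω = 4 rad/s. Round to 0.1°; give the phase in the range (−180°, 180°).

-45.5°

Substitute s = j4:
Numerator: 20 = 20 + j0
Denominator: (j4)^2 + 504(j4) + 2000 = 1984 + j2016
|N| = √(20² + 0²) ≈ 20, ∠N ≈ 0.00°
|D| = √(1984² + 2016²) ≈ 2828.5, ∠D ≈ 45.46°
∠G = 0.00° − 45.46° = -45.46°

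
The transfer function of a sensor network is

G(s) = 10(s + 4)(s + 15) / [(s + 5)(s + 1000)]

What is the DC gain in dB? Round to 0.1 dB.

-18.4 dB

G(0) = 10·4·15 / (5·1000) = 0.12
20 log₁₀(0.12) ≈ -18.42 dB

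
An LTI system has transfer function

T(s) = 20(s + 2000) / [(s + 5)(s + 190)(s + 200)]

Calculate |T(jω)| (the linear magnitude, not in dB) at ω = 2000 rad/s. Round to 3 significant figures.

7.00e-06

At s = jω = j2000:
zero (s+2000): 2000 + j2000 → |·| = √(2000²+2000²) = √8000000 ≈ 2828.4, ∠ = arctan(2000/2000) ≈ 45.00°
pole (s+5): 5 + j2000 → |·| = √(5²+2000²) = √4000025 ≈ 2000, ∠ = arctan(2000/5) ≈ 89.86°
pole (s+190): 190 + j2000 → |·| = √(190²+2000²) = √4036100 ≈ 2009, ∠ = arctan(2000/190) ≈ 84.57°
pole (s+200): 200 + j2000 → |·| = √(200²+2000²) = √4040000 ≈ 2010, ∠ = arctan(2000/200) ≈ 84.29°
|T| = 20 · 2828.4 / 8.0762e+09 ≈ 7.0043e-06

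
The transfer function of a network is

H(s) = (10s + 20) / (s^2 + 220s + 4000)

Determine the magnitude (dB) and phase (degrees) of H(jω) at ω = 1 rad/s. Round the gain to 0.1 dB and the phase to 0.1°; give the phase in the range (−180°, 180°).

-45.1 dB, 23.4°

Substitute s = j1:
Numerator: 10(j1) + 20 = 20 + j10
Denominator: (j1)^2 + 220(j1) + 4000 = 3999 + j220
|N| = √(20² + 10²) ≈ 22.361, ∠N ≈ 26.57°
|D| = √(3999² + 220²) ≈ 4005, ∠D ≈ 3.15°
|H| = 22.361 / 4005 ≈ 0.0055833
Gain = 20 log₁₀(0.0055833) ≈ -45.06 dB
∠H = 26.57° − 3.15° = 23.42°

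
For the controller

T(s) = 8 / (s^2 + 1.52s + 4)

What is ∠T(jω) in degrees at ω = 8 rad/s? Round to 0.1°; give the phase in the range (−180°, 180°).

-168.5°

At s = jω = j8:
quadratic: (j8)² + 1.52·j8 + 4 = -60 + j12.16 → |·| ≈ 61.22, ∠ ≈ 168.54°
∠T = 0.00° − 168.54° = -168.54°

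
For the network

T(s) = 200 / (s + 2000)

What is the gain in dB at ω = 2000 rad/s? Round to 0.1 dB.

-23.0 dB

At s = jω = j2000:
pole (s+2000): 2000 + j2000 → |·| = √(2000²+2000²) = √8000000 ≈ 2828.4, ∠ = arctan(2000/2000) ≈ 45.00°
|T| = 200 / 2828.4 ≈ 0.070711
Gain = 20 log₁₀(0.070711) ≈ -23.01 dB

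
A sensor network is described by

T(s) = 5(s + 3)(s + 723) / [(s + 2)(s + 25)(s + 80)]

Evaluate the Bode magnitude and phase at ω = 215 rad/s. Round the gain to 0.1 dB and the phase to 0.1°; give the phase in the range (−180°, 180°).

At s = jω = j215:
zero (s+3): 3 + j215 → |·| = √(3²+215²) = √46234 ≈ 215.02, ∠ = arctan(215/3) ≈ 89.20°
zero (s+723): 723 + j215 → |·| = √(723²+215²) = √568954 ≈ 754.29, ∠ = arctan(215/723) ≈ 16.56°
pole (s+2): 2 + j215 → |·| = √(2²+215²) = √46229 ≈ 215.01, ∠ = arctan(215/2) ≈ 89.47°
pole (s+25): 25 + j215 → |·| = √(25²+215²) = √46850 ≈ 216.45, ∠ = arctan(215/25) ≈ 83.37°
pole (s+80): 80 + j215 → |·| = √(80²+215²) = √52625 ≈ 229.4, ∠ = arctan(215/80) ≈ 69.59°
|T| = 5 · 1.6219e+05 / 1.0676e+07 ≈ 0.07596
Gain = 20 log₁₀(0.07596) ≈ -22.39 dB
∠T = 105.76° − 242.43° = -136.67°

-22.4 dB, -136.7°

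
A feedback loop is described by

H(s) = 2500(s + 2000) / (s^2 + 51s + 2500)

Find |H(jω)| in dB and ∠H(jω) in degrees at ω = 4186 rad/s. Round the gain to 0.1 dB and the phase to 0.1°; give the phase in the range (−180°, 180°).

At s = jω = j4186:
zero (s+2000): 2000 + j4186 → |·| = √(2000²+4186²) = √21522596 ≈ 4639.2, ∠ = arctan(4186/2000) ≈ 64.46°
quadratic: (j4186)² + 51·j4186 + 2500 = -17520096 + j213486 → |·| ≈ 1.7521e+07, ∠ ≈ 179.30°
|H| = 2500 · 4639.2 / 1.7521e+07 ≈ 0.66195
Gain = 20 log₁₀(0.66195) ≈ -3.58 dB
∠H = 64.46° − 179.30° = -114.84°

-3.6 dB, -114.8°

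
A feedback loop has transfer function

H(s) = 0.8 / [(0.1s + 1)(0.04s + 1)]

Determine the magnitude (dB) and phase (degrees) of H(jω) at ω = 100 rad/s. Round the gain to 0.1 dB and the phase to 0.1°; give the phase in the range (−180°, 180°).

At ω = 100 rad/s:
pole (1 + j100·0.1) = 1 + j10 → |·| ≈ 10.05, ∠ ≈ 84.29°
pole (1 + j100·0.04) = 1 + j4 → |·| ≈ 4.1231, ∠ ≈ 75.96°
|H| = 0.8 · 1 / (10.05 · 4.1231) ≈ 0.019306
Gain = 20 log₁₀(0.019306) ≈ -34.29 dB
∠H = (0°) − (84.29° + 75.96°) = -160.25°

-34.3 dB, -160.3°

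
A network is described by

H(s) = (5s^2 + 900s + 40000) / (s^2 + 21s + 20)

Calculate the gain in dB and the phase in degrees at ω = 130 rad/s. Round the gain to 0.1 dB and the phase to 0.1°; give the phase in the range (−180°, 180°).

17.3 dB, -60.0°

Substitute s = j130:
Numerator: 5(j130)^2 + 900(j130) + 40000 = -44500 + j117000
Denominator: (j130)^2 + 21(j130) + 20 = -16880 + j2730
|N| = √(44500² + 117000²) ≈ 1.2518e+05, ∠N ≈ 110.82°
|D| = √(16880² + 2730²) ≈ 17099, ∠D ≈ 170.81°
|H| = 1.2518e+05 / 17099 ≈ 7.3209
Gain = 20 log₁₀(7.3209) ≈ 17.29 dB
∠H = 110.82° − 170.81° = -59.99°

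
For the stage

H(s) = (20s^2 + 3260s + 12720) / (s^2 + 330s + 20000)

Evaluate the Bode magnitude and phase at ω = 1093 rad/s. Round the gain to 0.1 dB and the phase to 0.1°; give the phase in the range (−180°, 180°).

Substitute s = j1093:
Numerator: 20(j1093)^2 + 3260(j1093) + 12720 = -23880260 + j3563180
Denominator: (j1093)^2 + 330(j1093) + 20000 = -1174649 + j360690
|N| = √(23880260² + 3563180²) ≈ 2.4145e+07, ∠N ≈ 171.51°
|D| = √(1174649² + 360690²) ≈ 1.2288e+06, ∠D ≈ 162.93°
|H| = 2.4145e+07 / 1.2288e+06 ≈ 19.649
Gain = 20 log₁₀(19.649) ≈ 25.87 dB
∠H = 171.51° − 162.93° = 8.58°

25.9 dB, 8.6°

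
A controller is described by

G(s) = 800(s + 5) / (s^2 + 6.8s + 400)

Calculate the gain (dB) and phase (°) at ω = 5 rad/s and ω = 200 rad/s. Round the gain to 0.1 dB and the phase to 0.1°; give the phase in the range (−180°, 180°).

ω = 5: 23.5 dB, 39.8°; ω = 200: 12.1 dB, -89.5°

At s = jω = j5:
zero (s+5): 5 + j5 → |·| = √(5²+5²) = √50 ≈ 7.0711, ∠ = arctan(5/5) ≈ 45.00°
quadratic: (j5)² + 6.8·j5 + 400 = 375 + j34 → |·| ≈ 376.54, ∠ ≈ 5.18°
|G| = 800 · 7.0711 / 376.54 ≈ 15.023
Gain = 20 log₁₀(15.023) ≈ 23.54 dB
∠G = 45.00° − 5.18° = 39.82°

At s = jω = j200:
zero (s+5): 5 + j200 → |·| = √(5²+200²) = √40025 ≈ 200.06, ∠ = arctan(200/5) ≈ 88.57°
quadratic: (j200)² + 6.8·j200 + 400 = -39600 + j1360 → |·| ≈ 39623, ∠ ≈ 178.03°
|G| = 800 · 200.06 / 39623 ≈ 4.0393
Gain = 20 log₁₀(4.0393) ≈ 12.13 dB
∠G = 88.57° − 178.03° = -89.46°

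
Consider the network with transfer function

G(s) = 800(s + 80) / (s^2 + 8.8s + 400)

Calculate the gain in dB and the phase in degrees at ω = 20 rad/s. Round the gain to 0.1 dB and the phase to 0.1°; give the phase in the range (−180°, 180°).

At s = jω = j20:
zero (s+80): 80 + j20 → |·| = √(80²+20²) = √6800 ≈ 82.462, ∠ = arctan(20/80) ≈ 14.04°
quadratic: (j20)² + 8.8·j20 + 400 = 0 + j176 → |·| ≈ 176, ∠ ≈ 90.00°
|G| = 800 · 82.462 / 176 ≈ 374.83
Gain = 20 log₁₀(374.83) ≈ 51.48 dB
∠G = 14.04° − 90.00° = -75.96°

51.5 dB, -76.0°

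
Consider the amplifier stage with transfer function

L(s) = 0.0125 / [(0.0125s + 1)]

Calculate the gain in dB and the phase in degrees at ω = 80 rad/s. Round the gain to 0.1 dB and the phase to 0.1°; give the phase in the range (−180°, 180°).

At ω = 80 rad/s:
pole (1 + j80·0.0125) = 1 + j1 → |·| ≈ 1.4142, ∠ ≈ 45.00°
|L| = 0.0125 · 1 / (1.4142) ≈ 0.0088389
Gain = 20 log₁₀(0.0088389) ≈ -41.07 dB
∠L = (0°) − (45.00°) = -45.00°

-41.1 dB, -45.0°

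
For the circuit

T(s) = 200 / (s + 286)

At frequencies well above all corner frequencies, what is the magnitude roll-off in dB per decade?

Each pole contributes −20 dB/decade at high frequency; each zero contributes +20 dB/decade.
Net: 0 zero(s) − 1 pole(s) → -20 dB/decade.

-20 dB/decade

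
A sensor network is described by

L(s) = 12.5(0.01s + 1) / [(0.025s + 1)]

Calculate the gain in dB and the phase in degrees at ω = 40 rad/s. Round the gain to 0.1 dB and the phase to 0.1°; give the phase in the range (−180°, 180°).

19.6 dB, -23.2°

At ω = 40 rad/s:
zero (1 + j40·0.01) = 1 + j0.4 → |·| ≈ 1.077, ∠ ≈ 21.80°
pole (1 + j40·0.025) = 1 + j1 → |·| ≈ 1.4142, ∠ ≈ 45.00°
|L| = 12.5 · 1.077 / (1.4142) ≈ 9.5195
Gain = 20 log₁₀(9.5195) ≈ 19.57 dB
∠L = (21.80°) − (45.00°) = -23.20°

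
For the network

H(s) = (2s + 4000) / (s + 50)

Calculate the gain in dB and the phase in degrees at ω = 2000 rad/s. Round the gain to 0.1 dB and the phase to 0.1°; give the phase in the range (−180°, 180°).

9.0 dB, -43.6°

Substitute s = j2000:
Numerator: 2(j2000) + 4000 = 4000 + j4000
Denominator: (j2000) + 50 = 50 + j2000
|N| = √(4000² + 4000²) ≈ 5656.9, ∠N ≈ 45.00°
|D| = √(50² + 2000²) ≈ 2000.6, ∠D ≈ 88.57°
|H| = 5656.9 / 2000.6 ≈ 2.8276
Gain = 20 log₁₀(2.8276) ≈ 9.03 dB
∠H = 45.00° − 88.57° = -43.57°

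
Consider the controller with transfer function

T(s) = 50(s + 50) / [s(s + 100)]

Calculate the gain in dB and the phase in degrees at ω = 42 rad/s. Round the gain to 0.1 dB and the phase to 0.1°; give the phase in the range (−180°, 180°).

At s = jω = j42:
zero (s+50): 50 + j42 → |·| = √(50²+42²) = √4264 ≈ 65.299, ∠ = arctan(42/50) ≈ 40.03°
pole (s+100): 100 + j42 → |·| = √(100²+42²) = √11764 ≈ 108.46, ∠ = arctan(42/100) ≈ 22.78°
pole at origin: |s| = 42, ∠ = 90.00° (in denominator)
|T| = 50 · 65.299 / 4555.3 ≈ 0.71674
Gain = 20 log₁₀(0.71674) ≈ -2.89 dB
∠T = 40.03° − 112.78° = -72.75°

-2.9 dB, -72.8°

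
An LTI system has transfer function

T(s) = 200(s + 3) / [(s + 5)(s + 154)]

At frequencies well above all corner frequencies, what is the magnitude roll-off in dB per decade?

Each pole contributes −20 dB/decade at high frequency; each zero contributes +20 dB/decade.
Net: 1 zero(s) − 2 pole(s) → -20 dB/decade.

-20 dB/decade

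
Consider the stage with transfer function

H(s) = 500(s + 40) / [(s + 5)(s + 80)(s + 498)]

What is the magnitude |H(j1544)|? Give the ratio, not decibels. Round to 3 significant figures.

At s = jω = j1544:
zero (s+40): 40 + j1544 → |·| = √(40²+1544²) = √2385536 ≈ 1544.5, ∠ = arctan(1544/40) ≈ 88.52°
pole (s+5): 5 + j1544 → |·| = √(5²+1544²) = √2383961 ≈ 1544, ∠ = arctan(1544/5) ≈ 89.81°
pole (s+80): 80 + j1544 → |·| = √(80²+1544²) = √2390336 ≈ 1546.1, ∠ = arctan(1544/80) ≈ 87.03°
pole (s+498): 498 + j1544 → |·| = √(498²+1544²) = √2631940 ≈ 1622.3, ∠ = arctan(1544/498) ≈ 72.12°
|H| = 500 · 1544.5 / 3.8727e+09 ≈ 0.00019941

0.000199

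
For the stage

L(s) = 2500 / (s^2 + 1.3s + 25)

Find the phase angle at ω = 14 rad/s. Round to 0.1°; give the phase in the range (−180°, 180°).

-173.9°

At s = jω = j14:
quadratic: (j14)² + 1.3·j14 + 25 = -171 + j18.2 → |·| ≈ 171.97, ∠ ≈ 173.92°
∠L = 0.00° − 173.92° = -173.92°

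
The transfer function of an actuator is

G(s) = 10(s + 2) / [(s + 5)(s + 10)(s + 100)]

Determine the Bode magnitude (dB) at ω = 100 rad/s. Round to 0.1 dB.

-63.1 dB

At s = jω = j100:
zero (s+2): 2 + j100 → |·| = √(2²+100²) = √10004 ≈ 100.02, ∠ = arctan(100/2) ≈ 88.85°
pole (s+5): 5 + j100 → |·| = √(5²+100²) = √10025 ≈ 100.12, ∠ = arctan(100/5) ≈ 87.14°
pole (s+10): 10 + j100 → |·| = √(10²+100²) = √10100 ≈ 100.5, ∠ = arctan(100/10) ≈ 84.29°
pole (s+100): 100 + j100 → |·| = √(100²+100²) = √20000 ≈ 141.42, ∠ = arctan(100/100) ≈ 45.00°
|G| = 10 · 100.02 / 1.423e+06 ≈ 0.00070288
Gain = 20 log₁₀(0.00070288) ≈ -63.06 dB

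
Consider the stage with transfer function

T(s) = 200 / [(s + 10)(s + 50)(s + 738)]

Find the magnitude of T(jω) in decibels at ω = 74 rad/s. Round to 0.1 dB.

At s = jω = j74:
pole (s+10): 10 + j74 → |·| = √(10²+74²) = √5576 ≈ 74.673, ∠ = arctan(74/10) ≈ 82.30°
pole (s+50): 50 + j74 → |·| = √(50²+74²) = √7976 ≈ 89.308, ∠ = arctan(74/50) ≈ 55.95°
pole (s+738): 738 + j74 → |·| = √(738²+74²) = √550120 ≈ 741.7, ∠ = arctan(74/738) ≈ 5.73°
|T| = 200 / 4.9463e+06 ≈ 4.0434e-05
Gain = 20 log₁₀(4.0434e-05) ≈ -87.87 dB

-87.9 dB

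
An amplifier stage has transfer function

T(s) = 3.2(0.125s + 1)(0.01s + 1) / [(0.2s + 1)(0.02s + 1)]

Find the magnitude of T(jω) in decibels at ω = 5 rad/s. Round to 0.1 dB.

At ω = 5 rad/s:
zero (1 + j5·0.125) = 1 + j0.625 → |·| ≈ 1.1792, ∠ ≈ 32.01°
zero (1 + j5·0.01) = 1 + j0.05 → |·| ≈ 1.0012, ∠ ≈ 2.86°
pole (1 + j5·0.2) = 1 + j1 → |·| ≈ 1.4142, ∠ ≈ 45.00°
pole (1 + j5·0.02) = 1 + j0.1 → |·| ≈ 1.005, ∠ ≈ 5.71°
|T| = 3.2 · 1.1792 · 1.0012 / (1.4142 · 1.005) ≈ 2.6582
Gain = 20 log₁₀(2.6582) ≈ 8.49 dB

8.5 dB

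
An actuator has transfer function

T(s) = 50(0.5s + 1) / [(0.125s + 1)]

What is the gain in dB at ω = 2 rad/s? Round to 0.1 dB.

At ω = 2 rad/s:
zero (1 + j2·0.5) = 1 + j1 → |·| ≈ 1.4142, ∠ ≈ 45.00°
pole (1 + j2·0.125) = 1 + j0.25 → |·| ≈ 1.0308, ∠ ≈ 14.04°
|T| = 50 · 1.4142 / (1.0308) ≈ 68.597
Gain = 20 log₁₀(68.597) ≈ 36.73 dB

36.7 dB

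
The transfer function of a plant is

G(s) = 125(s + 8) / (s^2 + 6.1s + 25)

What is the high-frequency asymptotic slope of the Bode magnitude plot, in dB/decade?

Each pole contributes −20 dB/decade at high frequency; each zero contributes +20 dB/decade.
Net: 1 zero(s) − 2 pole(s) → -20 dB/decade.

-20 dB/decade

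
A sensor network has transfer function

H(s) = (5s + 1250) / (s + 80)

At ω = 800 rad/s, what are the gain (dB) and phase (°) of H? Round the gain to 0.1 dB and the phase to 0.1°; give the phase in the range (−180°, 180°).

Substitute s = j800:
Numerator: 5(j800) + 1250 = 1250 + j4000
Denominator: (j800) + 80 = 80 + j800
|N| = √(1250² + 4000²) ≈ 4190.8, ∠N ≈ 72.65°
|D| = √(80² + 800²) ≈ 803.99, ∠D ≈ 84.29°
|H| = 4190.8 / 803.99 ≈ 5.2125
Gain = 20 log₁₀(5.2125) ≈ 14.34 dB
∠H = 72.65° − 84.29° = -11.64°

14.3 dB, -11.6°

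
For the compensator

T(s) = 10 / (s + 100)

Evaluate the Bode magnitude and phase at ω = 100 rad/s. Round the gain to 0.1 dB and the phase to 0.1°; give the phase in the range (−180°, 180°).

Substitute s = j100:
Numerator: 10 = 10 + j0
Denominator: (j100) + 100 = 100 + j100
|N| = √(10² + 0²) ≈ 10, ∠N ≈ 0.00°
|D| = √(100² + 100²) ≈ 141.42, ∠D ≈ 45.00°
|T| = 10 / 141.42 ≈ 0.070711
Gain = 20 log₁₀(0.070711) ≈ -23.01 dB
∠T = 0.00° − 45.00° = -45.00°

-23.0 dB, -45.0°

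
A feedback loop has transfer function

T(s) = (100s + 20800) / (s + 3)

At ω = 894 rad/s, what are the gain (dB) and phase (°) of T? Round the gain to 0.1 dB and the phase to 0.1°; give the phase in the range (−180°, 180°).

Substitute s = j894:
Numerator: 100(j894) + 20800 = 20800 + j89400
Denominator: (j894) + 3 = 3 + j894
|N| = √(20800² + 89400²) ≈ 91788, ∠N ≈ 76.90°
|D| = √(3² + 894²) ≈ 894.01, ∠D ≈ 89.81°
|T| = 91788 / 894.01 ≈ 102.67
Gain = 20 log₁₀(102.67) ≈ 40.23 dB
∠T = 76.90° − 89.81° = -12.91°

40.2 dB, -12.9°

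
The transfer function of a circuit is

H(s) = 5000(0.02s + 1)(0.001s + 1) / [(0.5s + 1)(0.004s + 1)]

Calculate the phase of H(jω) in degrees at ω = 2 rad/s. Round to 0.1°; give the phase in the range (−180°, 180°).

At ω = 2 rad/s:
zero (1 + j2·0.02) = 1 + j0.04 → |·| ≈ 1.0008, ∠ ≈ 2.29°
zero (1 + j2·0.001) = 1 + j0.002 → |·| ≈ 1, ∠ ≈ 0.11°
pole (1 + j2·0.5) = 1 + j1 → |·| ≈ 1.4142, ∠ ≈ 45.00°
pole (1 + j2·0.004) = 1 + j0.008 → |·| ≈ 1, ∠ ≈ 0.46°
∠H = (2.29° + 0.11°) − (45.00° + 0.46°) = -43.06°

-43.1°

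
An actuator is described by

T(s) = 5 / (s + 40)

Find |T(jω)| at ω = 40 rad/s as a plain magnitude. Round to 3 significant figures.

At s = jω = j40:
pole (s+40): 40 + j40 → |·| = √(40²+40²) = √3200 ≈ 56.569, ∠ = arctan(40/40) ≈ 45.00°
|T| = 5 / 56.569 ≈ 0.088388

0.0884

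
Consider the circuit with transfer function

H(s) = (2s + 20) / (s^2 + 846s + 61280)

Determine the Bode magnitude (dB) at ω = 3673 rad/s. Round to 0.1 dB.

Substitute s = j3673:
Numerator: 2(j3673) + 20 = 20 + j7346
Denominator: (j3673)^2 + 846(j3673) + 61280 = -13429649 + j3107358
|N| = √(20² + 7346²) ≈ 7346, ∠N ≈ 89.84°
|D| = √(13429649² + 3107358²) ≈ 1.3784e+07, ∠D ≈ 166.97°
|H| = 7346 / 1.3784e+07 ≈ 0.00053294
Gain = 20 log₁₀(0.00053294) ≈ -65.47 dB

-65.5 dB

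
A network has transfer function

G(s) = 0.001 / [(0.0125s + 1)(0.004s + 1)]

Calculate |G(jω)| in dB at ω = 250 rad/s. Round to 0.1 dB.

-73.3 dB

At ω = 250 rad/s:
pole (1 + j250·0.0125) = 1 + j3.125 → |·| ≈ 3.2811, ∠ ≈ 72.26°
pole (1 + j250·0.004) = 1 + j1 → |·| ≈ 1.4142, ∠ ≈ 45.00°
|G| = 0.001 · 1 / (3.2811 · 1.4142) ≈ 0.00021551
Gain = 20 log₁₀(0.00021551) ≈ -73.33 dB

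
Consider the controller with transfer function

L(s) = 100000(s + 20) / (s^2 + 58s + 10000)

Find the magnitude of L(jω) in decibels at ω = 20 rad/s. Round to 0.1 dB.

49.3 dB

At s = jω = j20:
zero (s+20): 20 + j20 → |·| = √(20²+20²) = √800 ≈ 28.284, ∠ = arctan(20/20) ≈ 45.00°
quadratic: (j20)² + 58·j20 + 10000 = 9600 + j1160 → |·| ≈ 9669.8, ∠ ≈ 6.89°
|L| = 100000 · 28.284 / 9669.8 ≈ 292.5
Gain = 20 log₁₀(292.5) ≈ 49.32 dB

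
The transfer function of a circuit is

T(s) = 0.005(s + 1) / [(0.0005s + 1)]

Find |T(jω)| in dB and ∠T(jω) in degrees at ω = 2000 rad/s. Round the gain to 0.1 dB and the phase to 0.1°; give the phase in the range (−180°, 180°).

At ω = 2000 rad/s:
zero (1 + j2000·1) = 1 + j2000 → |·| ≈ 2000, ∠ ≈ 89.97°
pole (1 + j2000·0.0005) = 1 + j1 → |·| ≈ 1.4142, ∠ ≈ 45.00°
|T| = 0.005 · 2000 / (1.4142) ≈ 7.0711
Gain = 20 log₁₀(7.0711) ≈ 16.99 dB
∠T = (89.97°) − (45.00°) = 44.97°

17.0 dB, 45.0°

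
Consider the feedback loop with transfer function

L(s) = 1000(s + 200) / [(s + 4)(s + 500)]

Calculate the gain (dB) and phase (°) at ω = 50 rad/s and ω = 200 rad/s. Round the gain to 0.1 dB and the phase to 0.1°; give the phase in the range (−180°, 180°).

At s = jω = j50:
zero (s+200): 200 + j50 → |·| = √(200²+50²) = √42500 ≈ 206.16, ∠ = arctan(50/200) ≈ 14.04°
pole (s+4): 4 + j50 → |·| = √(4²+50²) = √2516 ≈ 50.16, ∠ = arctan(50/4) ≈ 85.43°
pole (s+500): 500 + j50 → |·| = √(500²+50²) = √252500 ≈ 502.49, ∠ = arctan(50/500) ≈ 5.71°
|L| = 1000 · 206.16 / 25205 ≈ 8.1793
Gain = 20 log₁₀(8.1793) ≈ 18.25 dB
∠L = 14.04° − 91.14° = -77.10°

At s = jω = j200:
zero (s+200): 200 + j200 → |·| = √(200²+200²) = √80000 ≈ 282.84, ∠ = arctan(200/200) ≈ 45.00°
pole (s+4): 4 + j200 → |·| = √(4²+200²) = √40016 ≈ 200.04, ∠ = arctan(200/4) ≈ 88.85°
pole (s+500): 500 + j200 → |·| = √(500²+200²) = √290000 ≈ 538.52, ∠ = arctan(200/500) ≈ 21.80°
|L| = 1000 · 282.84 / 1.0773e+05 ≈ 2.6255
Gain = 20 log₁₀(2.6255) ≈ 8.38 dB
∠L = 45.00° − 110.65° = -65.65°

ω = 50: 18.3 dB, -77.1°; ω = 200: 8.4 dB, -65.7°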